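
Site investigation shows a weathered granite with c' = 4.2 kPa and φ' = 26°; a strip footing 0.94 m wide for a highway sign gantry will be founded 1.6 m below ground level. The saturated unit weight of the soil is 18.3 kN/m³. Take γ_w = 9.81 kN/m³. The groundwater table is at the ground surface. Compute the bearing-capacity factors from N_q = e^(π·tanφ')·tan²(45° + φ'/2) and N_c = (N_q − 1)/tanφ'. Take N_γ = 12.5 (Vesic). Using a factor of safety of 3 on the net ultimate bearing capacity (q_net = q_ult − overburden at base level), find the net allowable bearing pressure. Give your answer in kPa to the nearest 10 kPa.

N_q = e^(π·tan26°)·tan²(58°) = 11.85; N_c = (N_q − 1)/tanφ' = 22.25.
Water table at ground surface, so effective unit weight γ' = 18.3 − 9.81 = 8.49 kN/m³ is used throughout; overburden q = 8.49 × 1.6 = 13.584 kPa; the same γ' applies in the ½γBN_γ term.
Cohesion term c·N_c = 4.2 × 22.254 = 93.469 kPa; surcharge term q·N_q = 13.584 × 11.854 = 161.03 kPa; self-weight term 0.5·γ·B·N_γ = 0.5 × 8.49 × 0.94 × 12.5 = 49.879 kPa.
q_ult = 93.469 + 161.03 + 49.879 = 304.37 kPa.
q_net = 304.37 − 13.584 = 290.79 kPa.
q_all(net) = 290.79 / 3 = 96.93 kPa.

q_all(net) ≈ 100 kPa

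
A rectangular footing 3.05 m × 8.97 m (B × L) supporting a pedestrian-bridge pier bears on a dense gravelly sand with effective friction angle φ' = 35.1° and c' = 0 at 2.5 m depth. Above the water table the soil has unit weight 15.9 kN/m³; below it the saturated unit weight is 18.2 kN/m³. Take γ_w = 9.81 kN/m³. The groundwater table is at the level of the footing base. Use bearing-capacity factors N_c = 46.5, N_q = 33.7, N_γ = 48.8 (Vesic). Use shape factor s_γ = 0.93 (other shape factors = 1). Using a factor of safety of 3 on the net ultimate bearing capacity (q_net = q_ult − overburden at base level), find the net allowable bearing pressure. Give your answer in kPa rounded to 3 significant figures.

q_all(net) ≈ 627 kPa

Effective surcharge at the founding depth q = γ·D_f = 15.9 × 2.5 = 39.75 kPa.
The water table coincides with the base, so in the self-weight term γ → γ' = 8.39 kN/m³.
q_ult = q·N_q + 0.5·γ·B·N_γ·s_γ
     = 39.75 × 33.7 + 0.5 × 8.39 × 3.05 × 48.8 × 0.93
     = 1339.6 + 580.68 = 1920.3 kPa.
q_net = 1920.3 − 39.75 = 1880.5 kPa.
q_all(net) = 1880.5 / 3 = 626.83 kPa.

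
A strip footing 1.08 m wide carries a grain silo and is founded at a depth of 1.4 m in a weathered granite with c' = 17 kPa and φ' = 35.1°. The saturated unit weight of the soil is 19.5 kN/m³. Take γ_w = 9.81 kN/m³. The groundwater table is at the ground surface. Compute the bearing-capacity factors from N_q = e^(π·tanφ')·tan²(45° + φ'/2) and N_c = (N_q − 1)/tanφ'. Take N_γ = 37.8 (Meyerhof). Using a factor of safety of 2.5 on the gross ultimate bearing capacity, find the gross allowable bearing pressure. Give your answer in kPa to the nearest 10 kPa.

q_all ≈ 580 kPa

N_q = e^(π·tan35.1°)·tan²(62.55°) = 33.71; N_c = (N_q − 1)/tanφ' = 46.55.
With the water table at the surface the whole profile is submerged: γ' = 19.5 − 9.81 = 9.69 kN/m³, so q = γ'·D_f = 13.566 kPa; the same γ' applies in the ½γBN_γ term.
q_ult = c·N_c + q·N_q + 0.5·γ·B·N_γ
     = 17 × 46.546 + 13.566 × 33.713 + 0.5 × 9.69 × 1.08 × 37.8
     = 791.28 + 457.35 + 197.79 = 1446.4 kPa.
q_all = 1446.4 / 2.5 = 578.57 kPa.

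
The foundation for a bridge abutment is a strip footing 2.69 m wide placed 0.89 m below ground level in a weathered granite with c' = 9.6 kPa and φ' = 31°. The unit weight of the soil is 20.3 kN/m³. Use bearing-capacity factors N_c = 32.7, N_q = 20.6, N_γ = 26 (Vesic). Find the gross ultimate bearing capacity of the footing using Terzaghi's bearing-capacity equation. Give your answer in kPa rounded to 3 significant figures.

q_ult ≈ 1400 kPa

Overburden at base level: q = 20.3 × 0.89 = 18.067 kPa.
Cohesion term c·N_c = 9.6 × 32.7 = 313.92 kPa; surcharge term q·N_q = 18.067 × 20.6 = 372.18 kPa; self-weight term 0.5·γ·B·N_γ = 0.5 × 20.3 × 2.69 × 26 = 709.89 kPa.
q_ult = 313.92 + 372.18 + 709.89 = 1396 kPa.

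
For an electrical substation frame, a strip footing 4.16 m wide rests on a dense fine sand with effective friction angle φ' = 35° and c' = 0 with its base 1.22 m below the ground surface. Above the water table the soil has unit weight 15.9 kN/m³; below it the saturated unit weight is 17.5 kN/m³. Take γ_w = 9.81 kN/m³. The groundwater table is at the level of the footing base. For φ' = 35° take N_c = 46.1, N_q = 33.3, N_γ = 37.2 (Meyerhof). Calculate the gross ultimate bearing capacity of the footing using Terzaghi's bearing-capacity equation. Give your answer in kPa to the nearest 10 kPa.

q_ult ≈ 1240 kPa

Effective surcharge at the founding depth q = γ·D_f = 15.9 × 1.22 = 19.398 kPa.
The water table coincides with the base, so in the self-weight term γ → γ' = 7.69 kN/m³.
q_ult = q·N_q + 0.5·γ·B·N_γ
     = 19.398 × 33.3 + 0.5 × 7.69 × 4.16 × 37.2
     = 645.95 + 595.02 = 1241 kPa.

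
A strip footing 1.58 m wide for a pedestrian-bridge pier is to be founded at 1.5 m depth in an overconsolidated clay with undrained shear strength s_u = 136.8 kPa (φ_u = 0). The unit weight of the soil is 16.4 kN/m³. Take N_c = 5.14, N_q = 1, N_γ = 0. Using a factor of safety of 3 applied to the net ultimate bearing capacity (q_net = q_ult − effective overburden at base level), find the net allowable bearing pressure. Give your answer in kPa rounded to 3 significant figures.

q = γ·D_f = 16.4 × 1.5 = 24.6 kPa.
c·N_c = 136.8 × 5.14 = 703.15 kPa
q·N_q = 24.6 × 1 = 24.6 kPa
q_ult = 703.15 + 24.6 = 727.75 kPa.
Net ultimate: q_net = 727.75 − 24.6 = 703.15 kPa.
q_all(net) = 703.15 / 3 = 234.38 kPa.

q_all(net) ≈ 234 kPa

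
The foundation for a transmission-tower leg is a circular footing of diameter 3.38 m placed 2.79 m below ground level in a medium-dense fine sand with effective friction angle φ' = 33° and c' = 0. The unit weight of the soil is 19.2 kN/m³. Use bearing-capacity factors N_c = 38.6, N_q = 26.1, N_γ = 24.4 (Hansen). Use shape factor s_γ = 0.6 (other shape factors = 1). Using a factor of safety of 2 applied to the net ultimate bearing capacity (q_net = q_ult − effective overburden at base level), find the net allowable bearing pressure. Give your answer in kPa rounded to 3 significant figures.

q_all(net) ≈ 910 kPa

Overburden at base level: q = 19.2 × 2.79 = 53.568 kPa.
Surcharge term q·N_q = 53.568 × 26.1 = 1398.1 kPa; self-weight term 0.5·γ·B·N_γ·s_γ = 0.5 × 19.2 × 3.38 × 24.4 × 0.6 = 475.04 kPa.
q_ult = 1398.1 + 475.04 = 1873.2 kPa.
Net ultimate: q_net = 1873.2 − 53.568 = 1819.6 kPa.
q_all(net) = 1819.6 / 2 = 909.8 kPa.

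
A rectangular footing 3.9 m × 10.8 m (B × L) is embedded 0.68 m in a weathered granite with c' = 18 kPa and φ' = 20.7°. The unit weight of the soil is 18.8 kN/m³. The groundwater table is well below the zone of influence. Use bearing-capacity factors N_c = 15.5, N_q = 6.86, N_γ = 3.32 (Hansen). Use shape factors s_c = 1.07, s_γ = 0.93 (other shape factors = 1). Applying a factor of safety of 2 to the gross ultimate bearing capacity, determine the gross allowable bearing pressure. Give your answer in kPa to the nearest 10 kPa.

q_all ≈ 250 kPa

Effective surcharge at the founding depth q = γ·D_f = 18.8 × 0.68 = 12.784 kPa.
q_ult = c·N_c·s_c + q·N_q + 0.5·γ·B·N_γ·s_γ
     = 18 × 15.5 × 1.07 + 12.784 × 6.86 + 0.5 × 18.8 × 3.9 × 3.32 × 0.93
     = 298.53 + 87.698 + 113.19 = 499.42 kPa.
q_all = q_ult / FS = 499.42 / 2 = 249.71 kPa.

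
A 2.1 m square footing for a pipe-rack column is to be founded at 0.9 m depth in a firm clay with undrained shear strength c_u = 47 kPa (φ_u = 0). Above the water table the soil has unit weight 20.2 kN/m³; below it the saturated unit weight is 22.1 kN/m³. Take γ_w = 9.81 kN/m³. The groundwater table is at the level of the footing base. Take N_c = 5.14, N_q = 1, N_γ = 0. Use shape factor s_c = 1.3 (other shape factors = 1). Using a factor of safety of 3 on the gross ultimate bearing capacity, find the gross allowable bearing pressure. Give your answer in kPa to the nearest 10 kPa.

Overburden at base level: q = 20.2 × 0.9 = 18.18 kPa.
Cohesion term c·N_c·s_c = 47 × 5.14 × 1.3 = 314.05 kPa; surcharge term q·N_q = 18.18 × 1 = 18.18 kPa.
q_ult = 314.05 + 18.18 = 332.23 kPa.
q_all = 332.23 / 3 = 110.74 kPa.

q_all ≈ 110 kPa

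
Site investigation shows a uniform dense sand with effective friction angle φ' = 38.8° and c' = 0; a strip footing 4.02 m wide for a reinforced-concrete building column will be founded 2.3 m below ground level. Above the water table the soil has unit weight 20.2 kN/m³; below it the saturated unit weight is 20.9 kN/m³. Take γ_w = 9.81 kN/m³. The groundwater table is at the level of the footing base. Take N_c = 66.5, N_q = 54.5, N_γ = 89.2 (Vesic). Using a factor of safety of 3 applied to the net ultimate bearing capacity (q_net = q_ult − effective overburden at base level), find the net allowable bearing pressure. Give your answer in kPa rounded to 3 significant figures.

q_all(net) ≈ 1490 kPa

Effective surcharge at the founding depth q = γ·D_f = 20.2 × 2.3 = 46.46 kPa.
The water table coincides with the base, so in the self-weight term γ → γ' = 11.09 kN/m³.
q_ult = q·N_q + 0.5·γ·B·N_γ
     = 46.46 × 54.5 + 0.5 × 11.09 × 4.02 × 89.2
     = 2532.1 + 1988.3 = 4520.4 kPa.
Net ultimate: q_net = 4520.4 − 46.46 = 4474 kPa.
q_all(net) = 4474 / 3 = 1491.3 kPa.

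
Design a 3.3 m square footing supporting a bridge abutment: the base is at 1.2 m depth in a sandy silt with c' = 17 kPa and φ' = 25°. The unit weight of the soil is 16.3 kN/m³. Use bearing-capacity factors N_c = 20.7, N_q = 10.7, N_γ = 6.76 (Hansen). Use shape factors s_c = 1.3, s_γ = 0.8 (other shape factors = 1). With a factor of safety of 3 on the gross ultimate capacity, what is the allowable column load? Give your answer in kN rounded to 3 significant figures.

P_all ≈ 2950 kN

Effective surcharge at the founding depth q = γ·D_f = 16.3 × 1.2 = 19.56 kPa.
q_ult = c·N_c·s_c + q·N_q + 0.5·γ·B·N_γ·s_γ
     = 17 × 20.7 × 1.3 + 19.56 × 10.7 + 0.5 × 16.3 × 3.3 × 6.76 × 0.8
     = 457.47 + 209.29 + 145.45 = 812.21 kPa.
Gross allowable pressure q_all = 812.21 / 3 = 270.74 kPa.
Footing area = 10.89 m², so allowable column load = 270.74 × 10.89 = 2948.3 kN.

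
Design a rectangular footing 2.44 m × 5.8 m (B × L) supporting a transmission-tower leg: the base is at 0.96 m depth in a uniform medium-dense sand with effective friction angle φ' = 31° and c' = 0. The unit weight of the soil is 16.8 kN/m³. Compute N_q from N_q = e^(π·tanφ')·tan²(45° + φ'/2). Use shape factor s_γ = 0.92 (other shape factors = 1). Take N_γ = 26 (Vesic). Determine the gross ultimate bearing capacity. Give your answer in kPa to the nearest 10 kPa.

q_ult ≈ 820 kPa

tan31° = 0.6009, so N_q = e^(π×0.6009)·tan²(60.5°) = 6.604 × 3.124 = 20.63.
Overburden at base level: q = 16.8 × 0.96 = 16.128 kPa.
Surcharge term q·N_q = 16.128 × 20.631 = 332.73 kPa; self-weight term 0.5·γ·B·N_γ·s_γ = 0.5 × 16.8 × 2.44 × 26 × 0.92 = 490.26 kPa.
q_ult = 332.73 + 490.26 = 823 kPa.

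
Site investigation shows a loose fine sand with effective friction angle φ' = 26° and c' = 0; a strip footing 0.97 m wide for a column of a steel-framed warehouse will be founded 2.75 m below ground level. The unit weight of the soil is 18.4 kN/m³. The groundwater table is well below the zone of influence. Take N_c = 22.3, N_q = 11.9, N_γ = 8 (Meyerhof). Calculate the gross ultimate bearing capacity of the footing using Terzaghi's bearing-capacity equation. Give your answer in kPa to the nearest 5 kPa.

Effective surcharge at the founding depth q = γ·D_f = 18.4 × 2.75 = 50.6 kPa.
q_ult = q·N_q + 0.5·γ·B·N_γ
     = 50.6 × 11.9 + 0.5 × 18.4 × 0.97 × 8
     = 602.14 + 71.392 = 673.53 kPa.

q_ult ≈ 675 kPa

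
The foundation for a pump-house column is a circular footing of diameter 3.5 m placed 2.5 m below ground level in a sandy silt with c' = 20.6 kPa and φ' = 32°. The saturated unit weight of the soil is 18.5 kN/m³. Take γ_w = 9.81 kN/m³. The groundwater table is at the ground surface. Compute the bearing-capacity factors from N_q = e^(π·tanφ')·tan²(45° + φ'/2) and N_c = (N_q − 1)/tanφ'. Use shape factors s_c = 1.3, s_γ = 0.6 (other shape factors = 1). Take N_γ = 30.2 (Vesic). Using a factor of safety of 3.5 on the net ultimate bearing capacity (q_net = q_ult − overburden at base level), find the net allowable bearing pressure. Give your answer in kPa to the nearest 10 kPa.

q_all(net) ≈ 490 kPa

N_q = e^(π·tan32°)·tan²(61°) = 23.18; N_c = (N_q − 1)/tanφ' = 35.49.
With the water table at the surface the whole profile is submerged: γ' = 18.5 − 9.81 = 8.69 kN/m³, so q = γ'·D_f = 21.725 kPa; the same γ' applies in the ½γBN_γ term.
q_ult = c·N_c·s_c + q·N_q + 0.5·γ·B·N_γ·s_γ
     = 20.6 × 35.49 × 1.3 + 21.725 × 23.177 + 0.5 × 8.69 × 3.5 × 30.2 × 0.6
     = 950.43 + 503.52 + 275.56 = 1729.5 kPa.
q_net = 1729.5 − 21.725 = 1707.8 kPa.
q_all(net) = 1707.8 / 3.5 = 487.94 kPa.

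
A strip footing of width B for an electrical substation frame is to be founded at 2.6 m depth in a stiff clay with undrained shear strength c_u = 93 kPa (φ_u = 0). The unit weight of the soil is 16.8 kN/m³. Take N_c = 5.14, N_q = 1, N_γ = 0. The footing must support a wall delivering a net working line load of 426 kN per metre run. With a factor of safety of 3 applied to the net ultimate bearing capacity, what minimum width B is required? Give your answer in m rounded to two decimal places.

q = γ·D_f = 16.8 × 2.6 = 43.68 kPa.
c·N_c = 93 × 5.14 = 478.02 kPa
q·N_q = 43.68 × 1 = 43.68 kPa
q_ult = 478.02 + 43.68 = 521.7 kPa.
For φ = 0 the ½γBN_γ term vanishes, so q_ult is independent of B. q_net = 521.7 − 43.68 = 478.02 kPa; q_all(net) = 478.02/3 = 159.34 kPa.
Required width B = w / q_all(net) = 426 / 159.34 = 2.674 m.

B = 2.67 m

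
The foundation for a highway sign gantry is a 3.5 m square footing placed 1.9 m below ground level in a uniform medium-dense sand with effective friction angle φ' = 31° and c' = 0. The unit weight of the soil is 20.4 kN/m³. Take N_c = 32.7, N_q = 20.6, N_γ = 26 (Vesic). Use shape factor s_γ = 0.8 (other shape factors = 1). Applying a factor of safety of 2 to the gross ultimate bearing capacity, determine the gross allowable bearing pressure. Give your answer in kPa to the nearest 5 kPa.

Effective surcharge at the founding depth q = γ·D_f = 20.4 × 1.9 = 38.76 kPa.
q_ult = q·N_q + 0.5·γ·B·N_γ·s_γ
     = 38.76 × 20.6 + 0.5 × 20.4 × 3.5 × 26 × 0.8
     = 798.46 + 742.56 = 1541 kPa.
q_all = q_ult / FS = 1541 / 2 = 770.51 kPa.

q_all ≈ 770 kPa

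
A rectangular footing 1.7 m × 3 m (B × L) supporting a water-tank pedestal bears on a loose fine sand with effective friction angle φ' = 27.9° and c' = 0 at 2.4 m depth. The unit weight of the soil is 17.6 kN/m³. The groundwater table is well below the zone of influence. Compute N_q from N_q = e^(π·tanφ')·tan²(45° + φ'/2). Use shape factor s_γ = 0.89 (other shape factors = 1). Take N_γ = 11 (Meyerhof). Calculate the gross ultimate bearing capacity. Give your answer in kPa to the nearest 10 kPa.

tan27.9° = 0.5295, so N_q = e^(π×0.5295)·tan²(58.95°) = 5.277 × 2.759 = 14.56.
Overburden at base level: q = 17.6 × 2.4 = 42.24 kPa.
Surcharge term q·N_q = 42.24 × 14.559 = 614.98 kPa; self-weight term 0.5·γ·B·N_γ·s_γ = 0.5 × 17.6 × 1.7 × 11 × 0.89 = 146.46 kPa.
q_ult = 614.98 + 146.46 = 761.44 kPa.

q_ult ≈ 760 kPa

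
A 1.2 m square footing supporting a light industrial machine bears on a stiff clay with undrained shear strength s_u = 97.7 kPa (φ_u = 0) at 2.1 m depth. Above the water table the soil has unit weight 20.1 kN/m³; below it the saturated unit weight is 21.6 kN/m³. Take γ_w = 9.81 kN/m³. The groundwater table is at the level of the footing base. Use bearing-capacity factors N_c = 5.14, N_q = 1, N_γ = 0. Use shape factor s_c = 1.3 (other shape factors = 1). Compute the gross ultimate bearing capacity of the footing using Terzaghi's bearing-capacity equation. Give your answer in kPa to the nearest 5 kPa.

q_ult ≈ 695 kPa

Overburden at base level: q = 20.1 × 2.1 = 42.21 kPa.
Cohesion term c·N_c·s_c = 97.7 × 5.14 × 1.3 = 652.83 kPa; surcharge term q·N_q = 42.21 × 1 = 42.21 kPa.
q_ult = 652.83 + 42.21 = 695.04 kPa.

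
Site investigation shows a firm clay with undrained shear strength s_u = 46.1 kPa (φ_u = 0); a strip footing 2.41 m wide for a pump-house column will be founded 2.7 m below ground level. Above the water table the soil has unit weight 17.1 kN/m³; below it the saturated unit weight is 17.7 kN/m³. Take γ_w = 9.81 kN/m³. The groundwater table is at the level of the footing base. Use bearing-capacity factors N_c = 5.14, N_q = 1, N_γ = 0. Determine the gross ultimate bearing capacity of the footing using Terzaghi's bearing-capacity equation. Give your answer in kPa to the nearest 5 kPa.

Effective surcharge at the founding depth q = γ·D_f = 17.1 × 2.7 = 46.17 kPa.
q_ult = c·N_c + q·N_q
     = 46.1 × 5.14 + 46.17 × 1
     = 236.95 + 46.17 = 283.12 kPa.

q_ult ≈ 285 kPa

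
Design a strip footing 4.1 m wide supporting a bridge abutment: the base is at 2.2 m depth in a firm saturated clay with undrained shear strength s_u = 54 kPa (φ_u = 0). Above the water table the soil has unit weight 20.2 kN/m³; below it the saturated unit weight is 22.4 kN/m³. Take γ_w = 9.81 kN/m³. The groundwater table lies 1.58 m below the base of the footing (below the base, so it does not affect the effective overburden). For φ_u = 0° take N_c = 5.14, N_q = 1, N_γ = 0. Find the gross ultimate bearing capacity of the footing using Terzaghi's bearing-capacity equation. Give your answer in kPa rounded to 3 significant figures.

q_ult ≈ 322 kPa

q = γ·D_f = 20.2 × 2.2 = 44.44 kPa.
c·N_c = 54 × 5.14 = 277.56 kPa
q·N_q = 44.44 × 1 = 44.44 kPa
q_ult = 277.56 + 44.44 = 322 kPa.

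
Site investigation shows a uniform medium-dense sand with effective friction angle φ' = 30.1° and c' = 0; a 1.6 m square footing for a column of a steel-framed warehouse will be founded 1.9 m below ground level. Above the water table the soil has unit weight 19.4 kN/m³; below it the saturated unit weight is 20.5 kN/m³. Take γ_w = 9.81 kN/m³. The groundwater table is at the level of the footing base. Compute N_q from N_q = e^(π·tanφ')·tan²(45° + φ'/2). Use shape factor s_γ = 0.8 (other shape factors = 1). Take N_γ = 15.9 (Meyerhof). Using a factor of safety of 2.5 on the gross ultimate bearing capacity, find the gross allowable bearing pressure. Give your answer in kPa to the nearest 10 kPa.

N_q = e^(π·tan30.1°)·tan²(60.05°) = 18.61.
Effective surcharge at the founding depth q = γ·D_f = 19.4 × 1.9 = 36.86 kPa.
The water table coincides with the base, so in the self-weight term γ → γ' = 10.69 kN/m³.
q_ult = q·N_q + 0.5·γ·B·N_γ·s_γ
     = 36.86 × 18.611 + 0.5 × 10.69 × 1.6 × 15.9 × 0.8
     = 686.01 + 108.78 = 794.79 kPa.
q_all = 794.79 / 2.5 = 317.92 kPa.

q_all ≈ 320 kPa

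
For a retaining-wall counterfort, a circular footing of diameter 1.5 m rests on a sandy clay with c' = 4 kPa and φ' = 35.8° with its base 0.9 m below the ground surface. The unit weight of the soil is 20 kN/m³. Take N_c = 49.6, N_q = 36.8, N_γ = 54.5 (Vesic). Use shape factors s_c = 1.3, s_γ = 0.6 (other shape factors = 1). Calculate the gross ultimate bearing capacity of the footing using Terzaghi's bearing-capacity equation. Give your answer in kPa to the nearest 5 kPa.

q_ult ≈ 1410 kPa

Effective surcharge at the founding depth q = γ·D_f = 20 × 0.9 = 18 kPa.
q_ult = c·N_c·s_c + q·N_q + 0.5·γ·B·N_γ·s_γ
     = 4 × 49.6 × 1.3 + 18 × 36.8 + 0.5 × 20 × 1.5 × 54.5 × 0.6
     = 257.92 + 662.4 + 490.5 = 1410.8 kPa.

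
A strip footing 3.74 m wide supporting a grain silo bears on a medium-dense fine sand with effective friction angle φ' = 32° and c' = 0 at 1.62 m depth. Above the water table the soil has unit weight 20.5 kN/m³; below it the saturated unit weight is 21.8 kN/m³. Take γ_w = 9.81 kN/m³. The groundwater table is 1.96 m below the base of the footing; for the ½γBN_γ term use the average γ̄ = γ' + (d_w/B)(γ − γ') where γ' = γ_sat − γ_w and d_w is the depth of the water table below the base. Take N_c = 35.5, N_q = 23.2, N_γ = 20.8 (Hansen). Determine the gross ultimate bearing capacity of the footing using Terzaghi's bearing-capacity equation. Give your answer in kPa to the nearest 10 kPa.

q = γ·D_f = 20.5 × 1.62 = 33.21 kPa.
γ' = 11.99 kN/m³; averaging over the depth B below the base, γ̄ = γ' + (d_w/B)(γ − γ') = 16.45 kN/m³.
q·N_q = 33.21 × 23.2 = 770.47 kPa
0.5·γ·B·N_γ = 0.5 × 16.45 × 3.74 × 20.8 = 639.83 kPa
q_ult = 770.47 + 639.83 = 1410.3 kPa.

q_ult ≈ 1410 kPa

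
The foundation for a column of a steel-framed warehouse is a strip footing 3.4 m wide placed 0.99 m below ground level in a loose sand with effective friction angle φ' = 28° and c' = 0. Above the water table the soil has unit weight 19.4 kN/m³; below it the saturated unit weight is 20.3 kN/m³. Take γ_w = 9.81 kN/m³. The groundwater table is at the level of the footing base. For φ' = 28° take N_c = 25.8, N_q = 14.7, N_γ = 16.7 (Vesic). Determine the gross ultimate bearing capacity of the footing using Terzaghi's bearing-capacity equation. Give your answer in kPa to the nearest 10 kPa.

Overburden at base level: q = 19.4 × 0.99 = 19.206 kPa.
Below the base the soil is submerged, so the ½γBN_γ term uses γ' = 20.3 − 9.81 = 10.49 kN/m³.
Surcharge term q·N_q = 19.206 × 14.7 = 282.33 kPa; self-weight term 0.5·γ·B·N_γ = 0.5 × 10.49 × 3.4 × 16.7 = 297.81 kPa.
q_ult = 282.33 + 297.81 = 580.14 kPa.

q_ult ≈ 580 kPa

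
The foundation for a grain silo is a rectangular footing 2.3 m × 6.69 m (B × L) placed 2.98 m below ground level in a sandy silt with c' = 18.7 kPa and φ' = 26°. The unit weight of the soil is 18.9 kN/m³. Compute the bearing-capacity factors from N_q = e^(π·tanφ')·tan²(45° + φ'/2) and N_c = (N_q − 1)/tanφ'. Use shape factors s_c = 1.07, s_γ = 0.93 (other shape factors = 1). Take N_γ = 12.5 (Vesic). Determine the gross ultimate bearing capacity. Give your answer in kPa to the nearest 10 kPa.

tan26° = 0.4877, so N_q = e^(π×0.4877)·tan²(58°) = 4.629 × 2.561 = 11.85.
N_c = (11.85 − 1)/tan26° = 22.25.
Overburden at base level: q = 18.9 × 2.98 = 56.322 kPa.
Cohesion term c·N_c·s_c = 18.7 × 22.254 × 1.07 = 445.29 kPa; surcharge term q·N_q = 56.322 × 11.854 = 667.65 kPa; self-weight term 0.5·γ·B·N_γ·s_γ = 0.5 × 18.9 × 2.3 × 12.5 × 0.93 = 252.67 kPa.
q_ult = 445.29 + 667.65 + 252.67 = 1365.6 kPa.

q_ult ≈ 1370 kPa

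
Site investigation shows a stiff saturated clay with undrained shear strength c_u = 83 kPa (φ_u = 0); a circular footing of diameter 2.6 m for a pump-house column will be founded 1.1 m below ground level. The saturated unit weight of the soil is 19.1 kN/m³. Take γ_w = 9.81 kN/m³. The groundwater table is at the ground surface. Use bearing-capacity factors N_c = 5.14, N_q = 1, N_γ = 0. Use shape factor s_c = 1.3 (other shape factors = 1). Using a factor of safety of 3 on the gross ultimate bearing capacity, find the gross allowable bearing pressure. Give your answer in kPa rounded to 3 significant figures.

Water table at ground surface, so effective unit weight γ' = 19.1 − 9.81 = 9.29 kN/m³ is used throughout; overburden q = 9.29 × 1.1 = 10.219 kPa.
Cohesion term c·N_c·s_c = 83 × 5.14 × 1.3 = 554.61 kPa; surcharge term q·N_q = 10.219 × 1 = 10.219 kPa.
q_ult = 554.61 + 10.219 = 564.83 kPa.
q_all = 564.83 / 3 = 188.28 kPa.

q_all ≈ 188 kPa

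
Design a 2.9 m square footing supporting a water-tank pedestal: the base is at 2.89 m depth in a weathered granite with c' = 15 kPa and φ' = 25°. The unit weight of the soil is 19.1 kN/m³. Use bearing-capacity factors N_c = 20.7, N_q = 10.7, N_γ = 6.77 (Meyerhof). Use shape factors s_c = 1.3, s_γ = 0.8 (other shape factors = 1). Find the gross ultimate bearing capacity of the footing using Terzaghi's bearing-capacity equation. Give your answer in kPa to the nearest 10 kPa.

q = γ·D_f = 19.1 × 2.89 = 55.199 kPa.
c·N_c·s_c = 15 × 20.7 × 1.3 = 403.65 kPa
q·N_q = 55.199 × 10.7 = 590.63 kPa
0.5·γ·B·N_γ·s_γ = 0.5 × 19.1 × 2.9 × 6.77 × 0.8 = 150 kPa
q_ult = 403.65 + 590.63 + 150 = 1144.3 kPa.

q_ult ≈ 1140 kPa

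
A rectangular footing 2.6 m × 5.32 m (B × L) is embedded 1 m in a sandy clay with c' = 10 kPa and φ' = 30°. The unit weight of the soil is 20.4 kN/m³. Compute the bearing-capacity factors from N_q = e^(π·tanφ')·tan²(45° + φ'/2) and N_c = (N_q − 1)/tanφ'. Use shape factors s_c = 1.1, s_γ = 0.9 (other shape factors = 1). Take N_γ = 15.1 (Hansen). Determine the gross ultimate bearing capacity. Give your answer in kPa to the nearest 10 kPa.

tan30° = 0.5774, so N_q = e^(π×0.5774)·tan²(60°) = 6.134 × 3.0 = 18.4.
N_c = (18.4 − 1)/tan30° = 30.14.
Overburden at base level: q = 20.4 × 1 = 20.4 kPa.
Cohesion term c·N_c·s_c = 10 × 30.14 × 1.1 = 331.54 kPa; surcharge term q·N_q = 20.4 × 18.401 = 375.38 kPa; self-weight term 0.5·γ·B·N_γ·s_γ = 0.5 × 20.4 × 2.6 × 15.1 × 0.9 = 360.41 kPa.
q_ult = 331.54 + 375.38 + 360.41 = 1067.3 kPa.

q_ult ≈ 1070 kPa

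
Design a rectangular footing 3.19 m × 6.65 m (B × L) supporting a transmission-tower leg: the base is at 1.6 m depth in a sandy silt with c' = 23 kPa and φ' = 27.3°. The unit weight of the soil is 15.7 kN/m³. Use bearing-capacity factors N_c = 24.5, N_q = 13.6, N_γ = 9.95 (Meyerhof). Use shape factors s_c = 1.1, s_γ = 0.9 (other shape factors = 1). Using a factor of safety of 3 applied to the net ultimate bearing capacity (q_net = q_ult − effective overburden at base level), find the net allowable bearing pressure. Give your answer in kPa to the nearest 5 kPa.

Effective surcharge at the founding depth q = γ·D_f = 15.7 × 1.6 = 25.12 kPa.
q_ult = c·N_c·s_c + q·N_q + 0.5·γ·B·N_γ·s_γ
     = 23 × 24.5 × 1.1 + 25.12 × 13.6 + 0.5 × 15.7 × 3.19 × 9.95 × 0.9
     = 619.85 + 341.63 + 224.25 = 1185.7 kPa.
Net ultimate: q_net = 1185.7 − 25.12 = 1160.6 kPa.
q_all(net) = 1160.6 / 3 = 386.87 kPa.

q_all(net) ≈ 385 kPa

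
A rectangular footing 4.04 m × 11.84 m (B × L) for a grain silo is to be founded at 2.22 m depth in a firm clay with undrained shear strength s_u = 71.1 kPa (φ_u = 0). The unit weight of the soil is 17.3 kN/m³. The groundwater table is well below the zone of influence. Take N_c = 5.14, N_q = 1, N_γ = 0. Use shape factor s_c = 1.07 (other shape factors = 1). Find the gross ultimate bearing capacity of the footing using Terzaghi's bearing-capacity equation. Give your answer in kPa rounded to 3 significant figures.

q_ult ≈ 429 kPa

q = γ·D_f = 17.3 × 2.22 = 38.406 kPa.
c·N_c·s_c = 71.1 × 5.14 × 1.07 = 391.04 kPa
q·N_q = 38.406 × 1 = 38.406 kPa
q_ult = 391.04 + 38.406 = 429.44 kPa.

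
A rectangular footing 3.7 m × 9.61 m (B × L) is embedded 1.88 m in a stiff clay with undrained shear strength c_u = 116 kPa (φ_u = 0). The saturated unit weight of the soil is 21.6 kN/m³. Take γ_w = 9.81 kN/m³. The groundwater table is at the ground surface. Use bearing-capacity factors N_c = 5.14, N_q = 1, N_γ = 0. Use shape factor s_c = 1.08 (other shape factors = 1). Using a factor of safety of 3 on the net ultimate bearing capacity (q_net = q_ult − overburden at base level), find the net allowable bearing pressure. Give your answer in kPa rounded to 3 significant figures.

q_all(net) ≈ 215 kPa

γ' = 21.6 − 9.81 = 11.79 kN/m³ (submerged throughout). q = 11.79 × 1.88 = 22.165 kPa.
c·N_c·s_c = 116 × 5.14 × 1.08 = 643.94 kPa
q·N_q = 22.165 × 1 = 22.165 kPa
q_ult = 643.94 + 22.165 = 666.1 kPa.
q_net = 666.1 − 22.165 = 643.94 kPa.
q_all(net) = 643.94 / 3 = 214.65 kPa.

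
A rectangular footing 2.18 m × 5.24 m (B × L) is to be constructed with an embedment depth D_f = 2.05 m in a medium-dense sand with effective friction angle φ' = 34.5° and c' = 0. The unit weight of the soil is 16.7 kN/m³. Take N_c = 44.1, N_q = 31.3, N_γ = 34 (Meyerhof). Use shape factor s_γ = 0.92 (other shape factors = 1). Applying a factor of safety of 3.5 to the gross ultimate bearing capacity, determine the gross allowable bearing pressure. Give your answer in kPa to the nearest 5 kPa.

Overburden at base level: q = 16.7 × 2.05 = 34.235 kPa.
Surcharge term q·N_q = 34.235 × 31.3 = 1071.6 kPa; self-weight term 0.5·γ·B·N_γ·s_γ = 0.5 × 16.7 × 2.18 × 34 × 0.92 = 569.39 kPa.
q_ult = 1071.6 + 569.39 = 1640.9 kPa.
q_all = q_ult / FS = 1640.9 / 3.5 = 468.84 kPa.

q_all ≈ 470 kPa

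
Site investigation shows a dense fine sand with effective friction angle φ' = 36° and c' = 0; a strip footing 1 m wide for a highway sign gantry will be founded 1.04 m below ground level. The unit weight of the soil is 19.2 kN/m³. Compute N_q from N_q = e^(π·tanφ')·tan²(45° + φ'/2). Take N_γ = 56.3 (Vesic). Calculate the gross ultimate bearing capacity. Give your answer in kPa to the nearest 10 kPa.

q_ult ≈ 1290 kPa

tan36° = 0.7265, so N_q = e^(π×0.7265)·tan²(63°) = 9.801 × 3.852 = 37.75.
Effective surcharge at the founding depth q = γ·D_f = 19.2 × 1.04 = 19.968 kPa.
q_ult = q·N_q + 0.5·γ·B·N_γ
     = 19.968 × 37.752 + 0.5 × 19.2 × 1 × 56.3
     = 753.84 + 540.48 = 1294.3 kPa.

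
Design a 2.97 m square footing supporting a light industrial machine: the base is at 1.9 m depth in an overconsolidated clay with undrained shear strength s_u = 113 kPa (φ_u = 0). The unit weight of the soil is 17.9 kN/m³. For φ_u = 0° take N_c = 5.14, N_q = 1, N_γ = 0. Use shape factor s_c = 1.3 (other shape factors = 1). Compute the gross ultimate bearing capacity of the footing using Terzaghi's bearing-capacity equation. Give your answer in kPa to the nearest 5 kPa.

Overburden at base level: q = 17.9 × 1.9 = 34.01 kPa.
Cohesion term c·N_c·s_c = 113 × 5.14 × 1.3 = 755.07 kPa; surcharge term q·N_q = 34.01 × 1 = 34.01 kPa.
q_ult = 755.07 + 34.01 = 789.08 kPa.

q_ult ≈ 790 kPa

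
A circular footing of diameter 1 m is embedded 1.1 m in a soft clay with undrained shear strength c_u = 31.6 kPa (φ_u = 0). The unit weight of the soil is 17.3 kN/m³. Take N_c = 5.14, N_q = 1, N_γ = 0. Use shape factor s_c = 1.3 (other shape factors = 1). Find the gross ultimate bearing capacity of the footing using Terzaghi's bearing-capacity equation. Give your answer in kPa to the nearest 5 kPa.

q_ult ≈ 230 kPa

q = γ·D_f = 17.3 × 1.1 = 19.03 kPa.
c·N_c·s_c = 31.6 × 5.14 × 1.3 = 211.15 kPa
q·N_q = 19.03 × 1 = 19.03 kPa
q_ult = 211.15 + 19.03 = 230.18 kPa.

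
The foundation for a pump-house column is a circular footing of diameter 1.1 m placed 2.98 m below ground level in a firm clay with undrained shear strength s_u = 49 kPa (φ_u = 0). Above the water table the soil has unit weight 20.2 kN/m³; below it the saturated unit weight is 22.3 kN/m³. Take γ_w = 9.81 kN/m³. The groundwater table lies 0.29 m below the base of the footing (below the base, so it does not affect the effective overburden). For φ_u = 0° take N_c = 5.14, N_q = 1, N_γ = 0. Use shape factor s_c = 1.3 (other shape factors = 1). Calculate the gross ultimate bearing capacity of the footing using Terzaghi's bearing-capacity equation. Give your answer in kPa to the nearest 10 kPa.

q_ult ≈ 390 kPa

Effective surcharge at the founding depth q = γ·D_f = 20.2 × 2.98 = 60.196 kPa.
q_ult = c·N_c·s_c + q·N_q
     = 49 × 5.14 × 1.3 + 60.196 × 1
     = 327.42 + 60.196 = 387.61 kPa.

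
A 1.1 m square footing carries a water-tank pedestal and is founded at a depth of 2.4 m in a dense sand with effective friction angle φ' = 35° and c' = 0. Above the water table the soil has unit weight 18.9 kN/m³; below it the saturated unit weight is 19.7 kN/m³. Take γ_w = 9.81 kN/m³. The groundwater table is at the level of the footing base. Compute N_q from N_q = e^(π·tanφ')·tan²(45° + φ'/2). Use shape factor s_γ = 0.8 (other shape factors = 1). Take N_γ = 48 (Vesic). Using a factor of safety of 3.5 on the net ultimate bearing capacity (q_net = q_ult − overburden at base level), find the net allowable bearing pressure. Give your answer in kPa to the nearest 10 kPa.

q_all(net) ≈ 480 kPa

N_q = e^(π·tan35°)·tan²(62.5°) = 33.3.
Overburden at base level: q = 18.9 × 2.4 = 45.36 kPa.
Below the base the soil is submerged, so the ½γBN_γ term uses γ' = 19.7 − 9.81 = 9.89 kN/m³.
Surcharge term q·N_q = 45.36 × 33.296 = 1510.3 kPa; self-weight term 0.5·γ·B·N_γ·s_γ = 0.5 × 9.89 × 1.1 × 48 × 0.8 = 208.88 kPa.
q_ult = 1510.3 + 208.88 = 1719.2 kPa.
q_net = 1719.2 − 45.36 = 1673.8 kPa.
q_all(net) = 1673.8 / 3.5 = 478.24 kPa.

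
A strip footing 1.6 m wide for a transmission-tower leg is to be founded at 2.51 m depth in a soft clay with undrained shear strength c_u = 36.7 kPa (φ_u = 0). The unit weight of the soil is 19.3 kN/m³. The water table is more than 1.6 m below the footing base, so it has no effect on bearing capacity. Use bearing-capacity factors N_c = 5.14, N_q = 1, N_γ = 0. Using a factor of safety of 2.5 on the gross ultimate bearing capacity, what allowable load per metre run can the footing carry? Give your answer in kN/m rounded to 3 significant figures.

Overburden at base level: q = 19.3 × 2.51 = 48.443 kPa.
Cohesion term c·N_c = 36.7 × 5.14 = 188.64 kPa; surcharge term q·N_q = 48.443 × 1 = 48.443 kPa.
q_ult = 188.64 + 48.443 = 237.08 kPa.
Gross allowable pressure q_all = 237.08 / 2.5 = 94.832 kPa.
Allowable wall load = q_all × B = 94.832 × 1.6 = 151.73 kN per metre run.

≈ 152 kN/m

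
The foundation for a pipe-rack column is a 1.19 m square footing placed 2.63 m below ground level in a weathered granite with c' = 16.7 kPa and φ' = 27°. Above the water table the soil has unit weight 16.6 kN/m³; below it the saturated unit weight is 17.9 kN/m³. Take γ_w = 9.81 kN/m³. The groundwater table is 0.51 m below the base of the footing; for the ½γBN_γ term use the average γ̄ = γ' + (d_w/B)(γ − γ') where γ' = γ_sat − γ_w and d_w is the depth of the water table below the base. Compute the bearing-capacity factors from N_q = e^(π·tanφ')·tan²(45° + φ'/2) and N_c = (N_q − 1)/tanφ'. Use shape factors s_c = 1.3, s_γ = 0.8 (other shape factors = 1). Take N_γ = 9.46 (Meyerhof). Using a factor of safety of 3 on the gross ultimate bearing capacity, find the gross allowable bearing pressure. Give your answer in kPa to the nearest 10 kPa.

N_q = e^(π·tan27°)·tan²(58.5°) = 13.2; N_c = (N_q − 1)/tanφ' = 23.94.
Overburden at base level: q = 16.6 × 2.63 = 43.658 kPa.
The water table is 0.51 m below the base (< B = 1.19 m), so the ½γBN_γ term uses γ̄ = γ' + (d_w/B)(γ − γ') = 8.09 + (0.51/1.19)(16.6 − 8.09) = 11.737 kN/m³.
Cohesion term c·N_c·s_c = 16.7 × 23.942 × 1.3 = 519.78 kPa; surcharge term q·N_q = 43.658 × 13.199 = 576.25 kPa; self-weight term 0.5·γ·B·N_γ·s_γ = 0.5 × 11.737 × 1.19 × 9.46 × 0.8 = 52.852 kPa.
q_ult = 519.78 + 576.25 + 52.852 = 1148.9 kPa.
q_all = 1148.9 / 3 = 382.96 kPa.

q_all ≈ 380 kPa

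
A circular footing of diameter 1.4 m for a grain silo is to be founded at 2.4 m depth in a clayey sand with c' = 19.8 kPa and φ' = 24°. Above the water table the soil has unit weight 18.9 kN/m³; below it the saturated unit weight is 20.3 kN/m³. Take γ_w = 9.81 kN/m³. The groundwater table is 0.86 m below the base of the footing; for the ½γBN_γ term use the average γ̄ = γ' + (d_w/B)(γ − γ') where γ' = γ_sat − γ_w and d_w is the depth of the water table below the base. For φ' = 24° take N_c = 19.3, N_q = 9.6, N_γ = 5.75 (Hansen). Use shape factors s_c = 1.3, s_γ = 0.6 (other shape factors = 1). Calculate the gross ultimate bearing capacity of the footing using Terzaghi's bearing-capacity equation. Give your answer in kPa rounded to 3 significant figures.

q = γ·D_f = 18.9 × 2.4 = 45.36 kPa.
γ' = 10.49 kN/m³; averaging over the depth B below the base, γ̄ = γ' + (d_w/B)(γ − γ') = 15.656 kN/m³.
c·N_c·s_c = 19.8 × 19.3 × 1.3 = 496.78 kPa
q·N_q = 45.36 × 9.6 = 435.46 kPa
0.5·γ·B·N_γ·s_γ = 0.5 × 15.656 × 1.4 × 5.75 × 0.6 = 37.81 kPa
q_ult = 496.78 + 435.46 + 37.81 = 970.05 kPa.

q_ult ≈ 970 kPa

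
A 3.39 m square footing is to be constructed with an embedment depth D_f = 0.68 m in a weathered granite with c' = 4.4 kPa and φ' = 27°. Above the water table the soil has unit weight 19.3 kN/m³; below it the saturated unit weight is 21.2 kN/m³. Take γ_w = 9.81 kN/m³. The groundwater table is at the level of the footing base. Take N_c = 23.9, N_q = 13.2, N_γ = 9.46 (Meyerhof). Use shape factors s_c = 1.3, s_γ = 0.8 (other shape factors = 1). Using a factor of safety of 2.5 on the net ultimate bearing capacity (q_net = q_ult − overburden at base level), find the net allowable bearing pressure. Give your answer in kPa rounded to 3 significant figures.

q_all(net) ≈ 177 kPa

Overburden at base level: q = 19.3 × 0.68 = 13.124 kPa.
Below the base the soil is submerged, so the ½γBN_γ term uses γ' = 21.2 − 9.81 = 11.39 kN/m³.
Cohesion term c·N_c·s_c = 4.4 × 23.9 × 1.3 = 136.71 kPa; surcharge term q·N_q = 13.124 × 13.2 = 173.24 kPa; self-weight term 0.5·γ·B·N_γ·s_γ = 0.5 × 11.39 × 3.39 × 9.46 × 0.8 = 146.11 kPa.
q_ult = 136.71 + 173.24 + 146.11 = 456.05 kPa.
q_net = 456.05 − 13.124 = 442.93 kPa.
q_all(net) = 442.93 / 2.5 = 177.17 kPa.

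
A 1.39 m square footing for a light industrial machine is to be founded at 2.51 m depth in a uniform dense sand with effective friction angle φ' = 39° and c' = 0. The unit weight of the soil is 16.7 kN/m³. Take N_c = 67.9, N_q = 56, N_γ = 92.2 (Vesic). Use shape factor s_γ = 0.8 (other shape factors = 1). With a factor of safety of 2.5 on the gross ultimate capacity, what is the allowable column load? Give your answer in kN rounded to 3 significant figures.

P_all ≈ 2480 kN

Overburden at base level: q = 16.7 × 2.51 = 41.917 kPa.
Surcharge term q·N_q = 41.917 × 56 = 2347.4 kPa; self-weight term 0.5·γ·B·N_γ·s_γ = 0.5 × 16.7 × 1.39 × 92.2 × 0.8 = 856.1 kPa.
q_ult = 2347.4 + 856.1 = 3203.4 kPa.
Gross allowable pressure q_all = 3203.4 / 2.5 = 1281.4 kPa.
Footing area = 1.9321 m², so allowable column load = 1281.4 × 1.9321 = 2475.8 kN.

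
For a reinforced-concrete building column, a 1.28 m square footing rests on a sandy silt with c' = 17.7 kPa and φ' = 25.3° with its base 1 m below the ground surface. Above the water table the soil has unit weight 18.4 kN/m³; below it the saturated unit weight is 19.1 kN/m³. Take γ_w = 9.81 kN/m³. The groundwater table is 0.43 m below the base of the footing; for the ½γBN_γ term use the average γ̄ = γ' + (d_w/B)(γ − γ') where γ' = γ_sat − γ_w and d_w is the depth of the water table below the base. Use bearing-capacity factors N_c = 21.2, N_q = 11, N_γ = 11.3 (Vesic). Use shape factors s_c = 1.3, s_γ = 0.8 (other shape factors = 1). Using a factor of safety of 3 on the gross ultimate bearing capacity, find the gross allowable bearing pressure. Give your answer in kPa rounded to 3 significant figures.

q_all ≈ 254 kPa

q = γ·D_f = 18.4 × 1 = 18.4 kPa.
γ' = 9.29 kN/m³; averaging over the depth B below the base, γ̄ = γ' + (d_w/B)(γ − γ') = 12.35 kN/m³.
c·N_c·s_c = 17.7 × 21.2 × 1.3 = 487.81 kPa
q·N_q = 18.4 × 11 = 202.4 kPa
0.5·γ·B·N_γ·s_γ = 0.5 × 12.35 × 1.28 × 11.3 × 0.8 = 71.454 kPa
q_ult = 487.81 + 202.4 + 71.454 = 761.67 kPa.
q_all = 761.67 / 3 = 253.89 kPa.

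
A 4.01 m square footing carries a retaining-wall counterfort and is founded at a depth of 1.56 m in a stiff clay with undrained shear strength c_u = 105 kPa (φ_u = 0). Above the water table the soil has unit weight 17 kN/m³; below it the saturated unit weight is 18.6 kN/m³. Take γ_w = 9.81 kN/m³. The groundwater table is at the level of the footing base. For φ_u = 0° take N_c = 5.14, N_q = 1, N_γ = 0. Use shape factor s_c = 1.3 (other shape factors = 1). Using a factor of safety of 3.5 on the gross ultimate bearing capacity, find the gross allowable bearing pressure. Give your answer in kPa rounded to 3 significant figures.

Effective surcharge at the founding depth q = γ·D_f = 17 × 1.56 = 26.52 kPa.
q_ult = c·N_c·s_c + q·N_q
     = 105 × 5.14 × 1.3 + 26.52 × 1
     = 701.61 + 26.52 = 728.13 kPa.
q_all = 728.13 / 3.5 = 208.04 kPa.

q_all ≈ 208 kPa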